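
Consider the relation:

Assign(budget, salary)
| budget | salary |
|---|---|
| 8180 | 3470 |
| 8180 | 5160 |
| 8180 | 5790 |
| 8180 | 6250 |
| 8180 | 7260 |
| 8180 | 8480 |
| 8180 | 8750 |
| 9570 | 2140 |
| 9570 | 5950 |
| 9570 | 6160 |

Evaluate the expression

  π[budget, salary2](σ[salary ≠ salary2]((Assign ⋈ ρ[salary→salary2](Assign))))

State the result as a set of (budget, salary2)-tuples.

{(8180, 3470), (8180, 5160), (8180, 5790), (8180, 6250), (8180, 7260), (8180, 8480), (8180, 8750), (9570, 2140), (9570, 5950), (9570, 6160)}

ρ[salary→salary2]: schema becomes (budget, salary2); tuples unchanged.
Natural join on budget: {(8180, 3470, 3470), (8180, 3470, 5160), (8180, 3470, 5790), (8180, 3470, 6250), (8180, 3470, 7260), (8180, 3470, 8480), (8180, 3470, 8750), (8180, 5160, 3470), (8180, 5160, 5160), (8180, 5160, 5790), (8180, 5160, 6250), (8180, 5160, 7260), (8180, 5160, 8480), (8180, 5160, 8750), (8180, 5790, 3470), (8180, 5790, 5160), (8180, 5790, 5790), (8180, 5790, 6250), (8180, 5790, 7260), (8180, 5790, 8480), (8180, 5790, 8750), (8180, 6250, 3470), (8180, 6250, 5160), (8180, 6250, 5790), (8180, 6250, 6250), (8180, 6250, 7260), (8180, 6250, 8480), (8180, 6250, 8750), (8180, 7260, 3470), (8180, 7260, 5160), (8180, 7260, 5790), (8180, 7260, 6250), (8180, 7260, 7260), (8180, 7260, 8480), (8180, 7260, 8750), (8180, 8480, 3470), (8180, 8480, 5160), (8180, 8480, 5790), (8180, 8480, 6250), (8180, 8480, 7260), (8180, 8480, 8480), (8180, 8480, 8750), (8180, 8750, 3470), (8180, 8750, 5160), (8180, 8750, 5790), (8180, 8750, 6250), (8180, 8750, 7260), (8180, 8750, 8480), (8180, 8750, 8750), (9570, 2140, 2140), (9570, 2140, 5950), (9570, 2140, 6160), (9570, 5950, 2140), (9570, 5950, 5950), (9570, 5950, 6160), (9570, 6160, 2140), (9570, 6160, 5950), (9570, 6160, 6160)}
Filtering on salary ≠ salary2 leaves {(8180, 3470, 5160), (8180, 3470, 5790), (8180, 3470, 6250), (8180, 3470, 7260), (8180, 3470, 8480), (8180, 3470, 8750), (8180, 5160, 3470), (8180, 5160, 5790), (8180, 5160, 6250), (8180, 5160, 7260), (8180, 5160, 8480), (8180, 5160, 8750), (8180, 5790, 3470), (8180, 5790, 5160), (8180, 5790, 6250), (8180, 5790, 7260), (8180, 5790, 8480), (8180, 5790, 8750), (8180, 6250, 3470), (8180, 6250, 5160), (8180, 6250, 5790), (8180, 6250, 7260), (8180, 6250, 8480), (8180, 6250, 8750), (8180, 7260, 3470), (8180, 7260, 5160), (8180, 7260, 5790), (8180, 7260, 6250), (8180, 7260, 8480), (8180, 7260, 8750), (8180, 8480, 3470), (8180, 8480, 5160), (8180, 8480, 5790), (8180, 8480, 6250), (8180, 8480, 7260), (8180, 8480, 8750), (8180, 8750, 3470), (8180, 8750, 5160), (8180, 8750, 5790), (8180, 8750, 6250), (8180, 8750, 7260), (8180, 8750, 8480), (9570, 2140, 5950), (9570, 2140, 6160), (9570, 5950, 2140), (9570, 5950, 6160), (9570, 6160, 2140), (9570, 6160, 5950)}.
Keep only column(s) budget, salary2 (38 duplicate(s) eliminated): {(8180, 3470), (8180, 5160), (8180, 5790), (8180, 6250), (8180, 7260), (8180, 8480), (8180, 8750), (9570, 2140), (9570, 5950), (9570, 6160)}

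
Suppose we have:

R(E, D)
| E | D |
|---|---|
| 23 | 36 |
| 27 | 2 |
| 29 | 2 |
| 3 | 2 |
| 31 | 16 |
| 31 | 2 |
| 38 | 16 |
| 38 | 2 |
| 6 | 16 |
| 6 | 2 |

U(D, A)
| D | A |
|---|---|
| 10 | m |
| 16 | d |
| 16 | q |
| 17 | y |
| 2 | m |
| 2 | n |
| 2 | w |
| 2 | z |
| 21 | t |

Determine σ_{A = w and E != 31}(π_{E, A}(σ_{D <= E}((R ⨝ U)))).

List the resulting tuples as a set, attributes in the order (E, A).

Natural join on D: {(27, 2, m), (27, 2, n), (27, 2, w), (27, 2, z), (29, 2, m), (29, 2, n), (29, 2, w), (29, 2, z), (3, 2, m), (3, 2, n), (3, 2, w), (3, 2, z), (31, 16, d), (31, 16, q), (31, 2, m), (31, 2, n), (31, 2, w), (31, 2, z), (38, 16, d), (38, 16, q), (38, 2, m), (38, 2, n), (38, 2, w), (38, 2, z), (6, 16, d), (6, 16, q), (6, 2, m), (6, 2, n), (6, 2, w), (6, 2, z)}
Filtering on D <= E leaves {(27, 2, m), (27, 2, n), (27, 2, w), (27, 2, z), (29, 2, m), (29, 2, n), (29, 2, w), (29, 2, z), (3, 2, m), (3, 2, n), (3, 2, w), (3, 2, z), (31, 16, d), (31, 16, q), (31, 2, m), (31, 2, n), (31, 2, w), (31, 2, z), (38, 16, d), (38, 16, q), (38, 2, m), (38, 2, n), (38, 2, w), (38, 2, z), (6, 2, m), (6, 2, n), (6, 2, w), (6, 2, z)}.
π_{E, A} gives {(27, m), (27, n), (27, w), (27, z), (29, m), (29, n), (29, w), (29, z), (3, m), (3, n), (3, w), (3, z), (31, d), (31, m), (31, n), (31, q), (31, w), (31, z), (38, d), (38, m), (38, n), (38, q), (38, w), (38, z), (6, m), (6, n), (6, w), (6, z)}.
Filtering on A = w and E != 31 leaves {(27, w), (29, w), (3, w), (38, w), (6, w)}.

{(27, w), (29, w), (3, w), (38, w), (6, w)}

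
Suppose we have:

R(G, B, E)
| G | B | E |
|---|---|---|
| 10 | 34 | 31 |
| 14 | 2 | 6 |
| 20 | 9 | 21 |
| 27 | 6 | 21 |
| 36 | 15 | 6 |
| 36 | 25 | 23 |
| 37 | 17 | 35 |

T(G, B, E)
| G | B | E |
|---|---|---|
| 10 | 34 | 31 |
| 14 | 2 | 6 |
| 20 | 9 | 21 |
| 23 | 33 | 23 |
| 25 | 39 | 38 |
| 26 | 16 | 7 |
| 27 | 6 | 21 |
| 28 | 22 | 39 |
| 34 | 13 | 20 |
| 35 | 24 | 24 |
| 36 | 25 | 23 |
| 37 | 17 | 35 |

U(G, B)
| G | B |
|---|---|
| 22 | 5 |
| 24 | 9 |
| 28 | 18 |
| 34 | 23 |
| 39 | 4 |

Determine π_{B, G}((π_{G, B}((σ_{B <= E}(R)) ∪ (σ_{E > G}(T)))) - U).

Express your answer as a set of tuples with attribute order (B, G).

Filtering on B <= E leaves {(14, 2, 6), (20, 9, 21), (27, 6, 21), (37, 17, 35)}.
Filtering on E > G leaves {(10, 34, 31), (20, 9, 21), (25, 39, 38), (28, 22, 39)}.
Set union of the two operands is {(10, 34, 31), (14, 2, 6), (20, 9, 21), (25, 39, 38), (27, 6, 21), (28, 22, 39), (37, 17, 35)}.
π_{G, B} gives {(10, 34), (14, 2), (20, 9), (25, 39), (27, 6), (28, 22), (37, 17)}.
Set difference of the two operands is {(10, 34), (14, 2), (20, 9), (25, 39), (27, 6), (28, 22), (37, 17)}.
π_{B, G} gives {(17, 37), (2, 14), (22, 28), (34, 10), (39, 25), (6, 27), (9, 20)}.

{(17, 37), (2, 14), (22, 28), (34, 10), (39, 25), (6, 27), (9, 20)}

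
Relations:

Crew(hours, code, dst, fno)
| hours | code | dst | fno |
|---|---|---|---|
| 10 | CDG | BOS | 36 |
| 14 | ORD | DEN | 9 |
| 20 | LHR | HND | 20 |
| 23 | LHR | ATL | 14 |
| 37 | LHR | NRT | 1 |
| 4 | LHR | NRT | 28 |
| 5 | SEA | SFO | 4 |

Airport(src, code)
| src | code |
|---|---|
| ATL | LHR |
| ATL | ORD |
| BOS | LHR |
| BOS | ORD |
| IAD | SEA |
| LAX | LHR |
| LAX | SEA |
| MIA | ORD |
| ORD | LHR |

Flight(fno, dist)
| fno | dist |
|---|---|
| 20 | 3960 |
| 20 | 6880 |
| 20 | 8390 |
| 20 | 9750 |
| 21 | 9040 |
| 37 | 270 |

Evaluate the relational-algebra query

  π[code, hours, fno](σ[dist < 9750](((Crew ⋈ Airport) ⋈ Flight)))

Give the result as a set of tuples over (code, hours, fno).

Joining Crew and Airport on code yields {(14, ORD, DEN, 9, ATL), (14, ORD, DEN, 9, BOS), (14, ORD, DEN, 9, MIA), (20, LHR, HND, 20, ATL), (20, LHR, HND, 20, BOS), (20, LHR, HND, 20, LAX), (20, LHR, HND, 20, ORD), (23, LHR, ATL, 14, ATL), (23, LHR, ATL, 14, BOS), (23, LHR, ATL, 14, LAX), (23, LHR, ATL, 14, ORD), (37, LHR, NRT, 1, ATL), (37, LHR, NRT, 1, BOS), (37, LHR, NRT, 1, LAX), (37, LHR, NRT, 1, ORD), (4, LHR, NRT, 28, ATL), (4, LHR, NRT, 28, BOS), (4, LHR, NRT, 28, LAX), (4, LHR, NRT, 28, ORD), (5, SEA, SFO, 4, IAD), (5, SEA, SFO, 4, LAX)}.
Joining (Crew ⋈ Airport) and Flight on fno yields {(20, LHR, HND, 20, ATL, 3960), (20, LHR, HND, 20, ATL, 6880), (20, LHR, HND, 20, ATL, 8390), (20, LHR, HND, 20, ATL, 9750), (20, LHR, HND, 20, BOS, 3960), (20, LHR, HND, 20, BOS, 6880), (20, LHR, HND, 20, BOS, 8390), (20, LHR, HND, 20, BOS, 9750), (20, LHR, HND, 20, LAX, 3960), (20, LHR, HND, 20, LAX, 6880), (20, LHR, HND, 20, LAX, 8390), (20, LHR, HND, 20, LAX, 9750), (20, LHR, HND, 20, ORD, 3960), (20, LHR, HND, 20, ORD, 6880), (20, LHR, HND, 20, ORD, 8390), (20, LHR, HND, 20, ORD, 9750)}.
Apply σ_{dist < 9750}; surviving tuples: {(20, LHR, HND, 20, ATL, 3960), (20, LHR, HND, 20, ATL, 6880), (20, LHR, HND, 20, ATL, 8390), (20, LHR, HND, 20, BOS, 3960), (20, LHR, HND, 20, BOS, 6880), (20, LHR, HND, 20, BOS, 8390), (20, LHR, HND, 20, LAX, 3960), (20, LHR, HND, 20, LAX, 6880), (20, LHR, HND, 20, LAX, 8390), (20, LHR, HND, 20, ORD, 3960), (20, LHR, HND, 20, ORD, 6880), (20, LHR, HND, 20, ORD, 8390)}
Keep only column(s) code, hours, fno (11 duplicate(s) eliminated): {(LHR, 20, 20)}

{(LHR, 20, 20)}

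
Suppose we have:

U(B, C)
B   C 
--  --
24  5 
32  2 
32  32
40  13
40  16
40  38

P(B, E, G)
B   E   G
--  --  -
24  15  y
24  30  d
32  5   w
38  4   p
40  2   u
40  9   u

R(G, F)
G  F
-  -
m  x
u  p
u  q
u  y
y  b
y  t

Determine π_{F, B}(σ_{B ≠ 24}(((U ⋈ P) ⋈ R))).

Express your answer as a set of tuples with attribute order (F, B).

Joining U and P on B yields {(24, 5, 15, y), (24, 5, 30, d), (32, 2, 5, w), (32, 32, 5, w), (40, 13, 2, u), (40, 13, 9, u), (40, 16, 2, u), (40, 16, 9, u), (40, 38, 2, u), (40, 38, 9, u)}.
Joining (U ⋈ P) and R on G yields {(24, 5, 15, y, b), (24, 5, 15, y, t), (40, 13, 2, u, p), (40, 13, 2, u, q), (40, 13, 2, u, y), (40, 13, 9, u, p), (40, 13, 9, u, q), (40, 13, 9, u, y), (40, 16, 2, u, p), (40, 16, 2, u, q), (40, 16, 2, u, y), (40, 16, 9, u, p), (40, 16, 9, u, q), (40, 16, 9, u, y), (40, 38, 2, u, p), (40, 38, 2, u, q), (40, 38, 2, u, y), (40, 38, 9, u, p), (40, 38, 9, u, q), (40, 38, 9, u, y)}.
Selection B ≠ 24: {(40, 13, 2, u, p), (40, 13, 2, u, q), (40, 13, 2, u, y), (40, 13, 9, u, p), (40, 13, 9, u, q), (40, 13, 9, u, y), (40, 16, 2, u, p), (40, 16, 2, u, q), (40, 16, 2, u, y), (40, 16, 9, u, p), (40, 16, 9, u, q), (40, 16, 9, u, y), (40, 38, 2, u, p), (40, 38, 2, u, q), (40, 38, 2, u, y), (40, 38, 9, u, p), (40, 38, 9, u, q), (40, 38, 9, u, y)}
π_{F, B} gives {(p, 40), (q, 40), (y, 40)} (15 duplicate(s) eliminated).

{(p, 40), (q, 40), (y, 40)}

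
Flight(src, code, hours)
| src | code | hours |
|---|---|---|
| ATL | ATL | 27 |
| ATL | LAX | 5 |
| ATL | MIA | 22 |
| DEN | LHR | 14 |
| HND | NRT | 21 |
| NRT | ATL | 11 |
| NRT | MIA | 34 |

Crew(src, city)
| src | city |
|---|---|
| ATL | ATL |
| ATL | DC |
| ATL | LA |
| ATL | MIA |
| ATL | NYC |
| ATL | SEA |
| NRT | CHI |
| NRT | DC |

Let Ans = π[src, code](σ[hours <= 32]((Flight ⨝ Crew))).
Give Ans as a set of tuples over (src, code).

{(ATL, ATL), (ATL, LAX), (ATL, MIA), (NRT, ATL)}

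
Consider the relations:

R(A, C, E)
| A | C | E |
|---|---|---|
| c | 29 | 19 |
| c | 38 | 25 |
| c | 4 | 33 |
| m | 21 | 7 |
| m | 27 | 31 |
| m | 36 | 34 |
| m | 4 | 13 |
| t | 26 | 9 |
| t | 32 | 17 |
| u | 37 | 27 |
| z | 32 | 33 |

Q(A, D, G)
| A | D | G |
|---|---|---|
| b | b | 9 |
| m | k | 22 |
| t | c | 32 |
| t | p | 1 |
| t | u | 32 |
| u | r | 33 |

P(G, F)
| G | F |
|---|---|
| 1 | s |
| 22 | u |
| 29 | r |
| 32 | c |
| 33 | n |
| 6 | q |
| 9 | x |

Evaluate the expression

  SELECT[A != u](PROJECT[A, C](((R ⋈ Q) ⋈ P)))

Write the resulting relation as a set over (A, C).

{(m, 21), (m, 27), (m, 36), (m, 4), (t, 26), (t, 32)}

Joining R and Q on A yields {(m, 21, 7, k, 22), (m, 27, 31, k, 22), (m, 36, 34, k, 22), (m, 4, 13, k, 22), (t, 26, 9, c, 32), (t, 26, 9, p, 1), (t, 26, 9, u, 32), (t, 32, 17, c, 32), (t, 32, 17, p, 1), (t, 32, 17, u, 32), (u, 37, 27, r, 33)}.
Joining (R ⋈ Q) and P on G yields {(m, 21, 7, k, 22, u), (m, 27, 31, k, 22, u), (m, 36, 34, k, 22, u), (m, 4, 13, k, 22, u), (t, 26, 9, c, 32, c), (t, 26, 9, p, 1, s), (t, 26, 9, u, 32, c), (t, 32, 17, c, 32, c), (t, 32, 17, p, 1, s), (t, 32, 17, u, 32, c), (u, 37, 27, r, 33, n)}.
π_{A, C} gives {(m, 21), (m, 27), (m, 36), (m, 4), (t, 26), (t, 32), (u, 37)} (4 duplicate(s) eliminated).
σ[A != u]: keep tuples satisfying A != u → {(m, 21), (m, 27), (m, 36), (m, 4), (t, 26), (t, 32)}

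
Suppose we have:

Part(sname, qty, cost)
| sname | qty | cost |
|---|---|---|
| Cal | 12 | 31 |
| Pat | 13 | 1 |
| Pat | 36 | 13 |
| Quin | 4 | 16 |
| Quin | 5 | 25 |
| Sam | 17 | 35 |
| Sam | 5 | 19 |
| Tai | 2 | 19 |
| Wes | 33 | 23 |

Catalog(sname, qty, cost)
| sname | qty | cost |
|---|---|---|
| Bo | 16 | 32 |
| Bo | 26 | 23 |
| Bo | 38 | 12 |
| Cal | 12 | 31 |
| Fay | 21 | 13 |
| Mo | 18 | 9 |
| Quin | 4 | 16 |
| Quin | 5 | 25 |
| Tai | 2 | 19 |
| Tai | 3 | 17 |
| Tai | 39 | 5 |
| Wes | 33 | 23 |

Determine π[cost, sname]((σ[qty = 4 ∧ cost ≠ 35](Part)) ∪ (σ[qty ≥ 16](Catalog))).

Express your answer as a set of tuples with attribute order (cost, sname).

Selection qty = 4 ∧ cost ≠ 35: {(Quin, 4, 16)}
Selection qty ≥ 16: {(Bo, 16, 32), (Bo, 26, 23), (Bo, 38, 12), (Fay, 21, 13), (Mo, 18, 9), (Tai, 39, 5), (Wes, 33, 23)}
Taking the union: {(Bo, 16, 32), (Bo, 26, 23), (Bo, 38, 12), (Fay, 21, 13), (Mo, 18, 9), (Quin, 4, 16), (Tai, 39, 5), (Wes, 33, 23)}
π_{cost, sname} gives {(12, Bo), (13, Fay), (16, Quin), (23, Bo), (23, Wes), (32, Bo), (5, Tai), (9, Mo)}.

{(12, Bo), (13, Fay), (16, Quin), (23, Bo), (23, Wes), (32, Bo), (5, Tai), (9, Mo)}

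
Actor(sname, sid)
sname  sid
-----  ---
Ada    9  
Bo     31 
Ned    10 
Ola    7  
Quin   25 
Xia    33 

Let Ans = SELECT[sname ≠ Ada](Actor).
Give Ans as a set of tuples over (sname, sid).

{(Bo, 31), (Ned, 10), (Ola, 7), (Quin, 25), (Xia, 33)}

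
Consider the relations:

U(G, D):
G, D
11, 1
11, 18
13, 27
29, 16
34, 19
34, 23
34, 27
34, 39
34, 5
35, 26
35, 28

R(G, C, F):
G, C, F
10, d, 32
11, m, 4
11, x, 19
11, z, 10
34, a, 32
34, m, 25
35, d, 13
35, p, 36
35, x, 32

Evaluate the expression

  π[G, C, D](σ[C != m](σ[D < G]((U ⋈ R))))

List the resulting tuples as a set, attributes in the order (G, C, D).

Natural join on G: {(11, 1, m, 4), (11, 1, x, 19), (11, 1, z, 10), (11, 18, m, 4), (11, 18, x, 19), (11, 18, z, 10), (34, 19, a, 32), (34, 19, m, 25), (34, 23, a, 32), (34, 23, m, 25), (34, 27, a, 32), (34, 27, m, 25), (34, 39, a, 32), (34, 39, m, 25), (34, 5, a, 32), (34, 5, m, 25), (35, 26, d, 13), (35, 26, p, 36), (35, 26, x, 32), (35, 28, d, 13), (35, 28, p, 36), (35, 28, x, 32)}
Apply σ_{D < G}; surviving tuples: {(11, 1, m, 4), (11, 1, x, 19), (11, 1, z, 10), (34, 19, a, 32), (34, 19, m, 25), (34, 23, a, 32), (34, 23, m, 25), (34, 27, a, 32), (34, 27, m, 25), (34, 5, a, 32), (34, 5, m, 25), (35, 26, d, 13), (35, 26, p, 36), (35, 26, x, 32), (35, 28, d, 13), (35, 28, p, 36), (35, 28, x, 32)}
Apply σ_{C != m}; surviving tuples: {(11, 1, x, 19), (11, 1, z, 10), (34, 19, a, 32), (34, 23, a, 32), (34, 27, a, 32), (34, 5, a, 32), (35, 26, d, 13), (35, 26, p, 36), (35, 26, x, 32), (35, 28, d, 13), (35, 28, p, 36), (35, 28, x, 32)}
π[G, C, D]: project onto (G, C, D) → {(11, x, 1), (11, z, 1), (34, a, 19), (34, a, 23), (34, a, 27), (34, a, 5), (35, d, 26), (35, d, 28), (35, p, 26), (35, p, 28), (35, x, 26), (35, x, 28)}

{(11, x, 1), (11, z, 1), (34, a, 19), (34, a, 23), (34, a, 27), (34, a, 5), (35, d, 26), (35, d, 28), (35, p, 26), (35, p, 28), (35, x, 26), (35, x, 28)}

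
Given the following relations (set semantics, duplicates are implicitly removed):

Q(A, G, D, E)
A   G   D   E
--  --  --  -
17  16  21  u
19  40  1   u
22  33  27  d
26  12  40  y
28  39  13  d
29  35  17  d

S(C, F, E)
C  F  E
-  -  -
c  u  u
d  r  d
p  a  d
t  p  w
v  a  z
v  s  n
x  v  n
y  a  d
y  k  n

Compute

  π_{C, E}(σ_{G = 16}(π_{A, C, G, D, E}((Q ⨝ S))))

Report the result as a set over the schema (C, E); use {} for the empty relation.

Q ⋈ S (natural join on E): {(17, 16, 21, u, c, u), (19, 40, 1, u, c, u), (22, 33, 27, d, d, r), (22, 33, 27, d, p, a), (22, 33, 27, d, y, a), (28, 39, 13, d, d, r), (28, 39, 13, d, p, a), (28, 39, 13, d, y, a), (29, 35, 17, d, d, r), (29, 35, 17, d, p, a), (29, 35, 17, d, y, a)}
π_{A, C, G, D, E} gives {(17, c, 16, 21, u), (19, c, 40, 1, u), (22, d, 33, 27, d), (22, p, 33, 27, d), (22, y, 33, 27, d), (28, d, 39, 13, d), (28, p, 39, 13, d), (28, y, 39, 13, d), (29, d, 35, 17, d), (29, p, 35, 17, d), (29, y, 35, 17, d)}.
Filtering on G = 16 leaves {(17, c, 16, 21, u)}.
π_{C, E} gives {(c, u)}.

{(c, u)}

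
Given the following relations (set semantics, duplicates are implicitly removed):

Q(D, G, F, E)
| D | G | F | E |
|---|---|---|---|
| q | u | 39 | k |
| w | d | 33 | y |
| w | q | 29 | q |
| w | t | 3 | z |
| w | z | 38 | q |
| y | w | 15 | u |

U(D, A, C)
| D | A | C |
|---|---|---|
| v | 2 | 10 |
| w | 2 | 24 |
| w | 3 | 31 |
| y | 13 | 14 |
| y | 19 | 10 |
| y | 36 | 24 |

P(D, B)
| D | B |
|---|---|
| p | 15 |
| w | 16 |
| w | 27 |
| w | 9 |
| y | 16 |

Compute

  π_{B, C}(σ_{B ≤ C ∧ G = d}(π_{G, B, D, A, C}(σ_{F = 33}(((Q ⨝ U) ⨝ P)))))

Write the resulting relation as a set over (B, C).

Q ⋈ U (natural join on D): {(w, d, 33, y, 2, 24), (w, d, 33, y, 3, 31), (w, q, 29, q, 2, 24), (w, q, 29, q, 3, 31), (w, t, 3, z, 2, 24), (w, t, 3, z, 3, 31), (w, z, 38, q, 2, 24), (w, z, 38, q, 3, 31), (y, w, 15, u, 13, 14), (y, w, 15, u, 19, 10), (y, w, 15, u, 36, 24)}
(Q ⨝ U) ⋈ P (natural join on D): {(w, d, 33, y, 2, 24, 16), (w, d, 33, y, 2, 24, 27), (w, d, 33, y, 2, 24, 9), (w, d, 33, y, 3, 31, 16), (w, d, 33, y, 3, 31, 27), (w, d, 33, y, 3, 31, 9), (w, q, 29, q, 2, 24, 16), (w, q, 29, q, 2, 24, 27), (w, q, 29, q, 2, 24, 9), (w, q, 29, q, 3, 31, 16), (w, q, 29, q, 3, 31, 27), (w, q, 29, q, 3, 31, 9), (w, t, 3, z, 2, 24, 16), (w, t, 3, z, 2, 24, 27), (w, t, 3, z, 2, 24, 9), (w, t, 3, z, 3, 31, 16), (w, t, 3, z, 3, 31, 27), (w, t, 3, z, 3, 31, 9), (w, z, 38, q, 2, 24, 16), (w, z, 38, q, 2, 24, 27), (w, z, 38, q, 2, 24, 9), (w, z, 38, q, 3, 31, 16), (w, z, 38, q, 3, 31, 27), (w, z, 38, q, 3, 31, 9), (y, w, 15, u, 13, 14, 16), (y, w, 15, u, 19, 10, 16), (y, w, 15, u, 36, 24, 16)}
Selection F = 33: {(w, d, 33, y, 2, 24, 16), (w, d, 33, y, 2, 24, 27), (w, d, 33, y, 2, 24, 9), (w, d, 33, y, 3, 31, 16), (w, d, 33, y, 3, 31, 27), (w, d, 33, y, 3, 31, 9)}
π[G, B, D, A, C]: project onto (G, B, D, A, C) → {(d, 16, w, 2, 24), (d, 16, w, 3, 31), (d, 27, w, 2, 24), (d, 27, w, 3, 31), (d, 9, w, 2, 24), (d, 9, w, 3, 31)}
Selection B ≤ C ∧ G = d: {(d, 16, w, 2, 24), (d, 16, w, 3, 31), (d, 27, w, 3, 31), (d, 9, w, 2, 24), (d, 9, w, 3, 31)}
π[B, C]: project onto (B, C) → {(16, 24), (16, 31), (27, 31), (9, 24), (9, 31)}

{(16, 24), (16, 31), (27, 31), (9, 24), (9, 31)}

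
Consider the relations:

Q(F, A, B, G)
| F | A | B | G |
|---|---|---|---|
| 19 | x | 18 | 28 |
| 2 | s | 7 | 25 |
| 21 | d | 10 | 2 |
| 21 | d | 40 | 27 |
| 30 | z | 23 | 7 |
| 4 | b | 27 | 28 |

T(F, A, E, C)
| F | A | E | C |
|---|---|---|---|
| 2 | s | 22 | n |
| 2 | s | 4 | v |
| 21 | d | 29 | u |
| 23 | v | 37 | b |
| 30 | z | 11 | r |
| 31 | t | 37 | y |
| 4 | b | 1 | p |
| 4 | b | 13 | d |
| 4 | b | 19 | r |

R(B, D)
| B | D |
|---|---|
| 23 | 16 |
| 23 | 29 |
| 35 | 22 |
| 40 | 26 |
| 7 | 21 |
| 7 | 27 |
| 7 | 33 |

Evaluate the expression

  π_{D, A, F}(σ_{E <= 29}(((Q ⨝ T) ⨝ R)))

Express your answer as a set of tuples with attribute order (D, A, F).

{(16, z, 30), (21, s, 2), (26, d, 21), (27, s, 2), (29, z, 30), (33, s, 2)}

Natural join on F, A: {(2, s, 7, 25, 22, n), (2, s, 7, 25, 4, v), (21, d, 10, 2, 29, u), (21, d, 40, 27, 29, u), (30, z, 23, 7, 11, r), (4, b, 27, 28, 1, p), (4, b, 27, 28, 13, d), (4, b, 27, 28, 19, r)}
Natural join on B: {(2, s, 7, 25, 22, n, 21), (2, s, 7, 25, 22, n, 27), (2, s, 7, 25, 22, n, 33), (2, s, 7, 25, 4, v, 21), (2, s, 7, 25, 4, v, 27), (2, s, 7, 25, 4, v, 33), (21, d, 40, 27, 29, u, 26), (30, z, 23, 7, 11, r, 16), (30, z, 23, 7, 11, r, 29)}
Filtering on E <= 29 leaves {(2, s, 7, 25, 22, n, 21), (2, s, 7, 25, 22, n, 27), (2, s, 7, 25, 22, n, 33), (2, s, 7, 25, 4, v, 21), (2, s, 7, 25, 4, v, 27), (2, s, 7, 25, 4, v, 33), (21, d, 40, 27, 29, u, 26), (30, z, 23, 7, 11, r, 16), (30, z, 23, 7, 11, r, 29)}.
π[D, A, F]: project onto (D, A, F) (3 duplicate(s) eliminated) → {(16, z, 30), (21, s, 2), (26, d, 21), (27, s, 2), (29, z, 30), (33, s, 2)}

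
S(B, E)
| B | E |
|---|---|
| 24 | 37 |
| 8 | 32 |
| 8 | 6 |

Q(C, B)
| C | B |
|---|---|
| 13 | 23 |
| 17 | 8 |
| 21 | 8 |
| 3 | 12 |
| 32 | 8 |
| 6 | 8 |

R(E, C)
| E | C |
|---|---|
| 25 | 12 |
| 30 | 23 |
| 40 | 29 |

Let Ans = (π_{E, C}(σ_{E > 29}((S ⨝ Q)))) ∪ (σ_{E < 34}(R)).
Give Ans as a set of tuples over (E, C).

{(25, 12), (30, 23), (32, 17), (32, 21), (32, 32), (32, 6)}

Joining S and Q on B yields {(8, 32, 17), (8, 32, 21), (8, 32, 32), (8, 32, 6), (8, 6, 17), (8, 6, 21), (8, 6, 32), (8, 6, 6)}.
Selection E > 29: {(8, 32, 17), (8, 32, 21), (8, 32, 32), (8, 32, 6)}
Projecting to E, C: {(32, 17), (32, 21), (32, 32), (32, 6)}
Selection E < 34: {(25, 12), (30, 23)}
Taking the union: {(25, 12), (30, 23), (32, 17), (32, 21), (32, 32), (32, 6)}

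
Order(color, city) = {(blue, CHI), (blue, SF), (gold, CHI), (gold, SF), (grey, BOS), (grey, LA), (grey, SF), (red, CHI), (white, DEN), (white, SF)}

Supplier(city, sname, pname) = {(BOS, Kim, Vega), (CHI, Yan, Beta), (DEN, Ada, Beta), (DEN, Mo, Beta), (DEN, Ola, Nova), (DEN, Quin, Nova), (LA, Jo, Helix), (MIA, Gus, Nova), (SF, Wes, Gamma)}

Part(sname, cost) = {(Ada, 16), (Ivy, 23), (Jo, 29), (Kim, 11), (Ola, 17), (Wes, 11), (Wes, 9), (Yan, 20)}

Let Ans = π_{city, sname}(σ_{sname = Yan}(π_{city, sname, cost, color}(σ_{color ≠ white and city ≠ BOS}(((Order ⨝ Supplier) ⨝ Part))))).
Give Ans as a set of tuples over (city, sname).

{(CHI, Yan)}

Natural join on city: {(blue, CHI, Yan, Beta), (blue, SF, Wes, Gamma), (gold, CHI, Yan, Beta), (gold, SF, Wes, Gamma), (grey, BOS, Kim, Vega), (grey, LA, Jo, Helix), (grey, SF, Wes, Gamma), (red, CHI, Yan, Beta), (white, DEN, Ada, Beta), (white, DEN, Mo, Beta), (white, DEN, Ola, Nova), (white, DEN, Quin, Nova), (white, SF, Wes, Gamma)}
Natural join on sname: {(blue, CHI, Yan, Beta, 20), (blue, SF, Wes, Gamma, 11), (blue, SF, Wes, Gamma, 9), (gold, CHI, Yan, Beta, 20), (gold, SF, Wes, Gamma, 11), (gold, SF, Wes, Gamma, 9), (grey, BOS, Kim, Vega, 11), (grey, LA, Jo, Helix, 29), (grey, SF, Wes, Gamma, 11), (grey, SF, Wes, Gamma, 9), (red, CHI, Yan, Beta, 20), (white, DEN, Ada, Beta, 16), (white, DEN, Ola, Nova, 17), (white, SF, Wes, Gamma, 11), (white, SF, Wes, Gamma, 9)}
Filtering on color ≠ white and city ≠ BOS leaves {(blue, CHI, Yan, Beta, 20), (blue, SF, Wes, Gamma, 11), (blue, SF, Wes, Gamma, 9), (gold, CHI, Yan, Beta, 20), (gold, SF, Wes, Gamma, 11), (gold, SF, Wes, Gamma, 9), (grey, LA, Jo, Helix, 29), (grey, SF, Wes, Gamma, 11), (grey, SF, Wes, Gamma, 9), (red, CHI, Yan, Beta, 20)}.
π_{city, sname, cost, color} gives {(CHI, Yan, 20, blue), (CHI, Yan, 20, gold), (CHI, Yan, 20, red), (LA, Jo, 29, grey), (SF, Wes, 11, blue), (SF, Wes, 11, gold), (SF, Wes, 11, grey), (SF, Wes, 9, blue), (SF, Wes, 9, gold), (SF, Wes, 9, grey)}.
Filtering on sname = Yan leaves {(CHI, Yan, 20, blue), (CHI, Yan, 20, gold), (CHI, Yan, 20, red)}.
π_{city, sname} gives {(CHI, Yan)} (2 duplicate(s) eliminated).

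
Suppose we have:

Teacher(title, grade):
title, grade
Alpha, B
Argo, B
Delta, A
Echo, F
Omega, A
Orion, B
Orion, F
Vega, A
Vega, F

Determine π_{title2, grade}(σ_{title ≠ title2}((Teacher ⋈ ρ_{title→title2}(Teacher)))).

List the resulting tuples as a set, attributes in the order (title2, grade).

ρ[title→title2]: schema becomes (title2, grade); tuples unchanged.
Teacher ⋈ ρ_{title→title2}(Teacher) (natural join on grade): {(Alpha, B, Alpha), (Alpha, B, Argo), (Alpha, B, Orion), (Argo, B, Alpha), (Argo, B, Argo), (Argo, B, Orion), (Delta, A, Delta), (Delta, A, Omega), (Delta, A, Vega), (Echo, F, Echo), (Echo, F, Orion), (Echo, F, Vega), (Omega, A, Delta), (Omega, A, Omega), (Omega, A, Vega), (Orion, B, Alpha), (Orion, B, Argo), (Orion, B, Orion), (Orion, F, Echo), (Orion, F, Orion), (Orion, F, Vega), (Vega, A, Delta), (Vega, A, Omega), (Vega, A, Vega), (Vega, F, Echo), (Vega, F, Orion), (Vega, F, Vega)}
Filtering on title ≠ title2 leaves {(Alpha, B, Argo), (Alpha, B, Orion), (Argo, B, Alpha), (Argo, B, Orion), (Delta, A, Omega), (Delta, A, Vega), (Echo, F, Orion), (Echo, F, Vega), (Omega, A, Delta), (Omega, A, Vega), (Orion, B, Alpha), (Orion, B, Argo), (Orion, F, Echo), (Orion, F, Vega), (Vega, A, Delta), (Vega, A, Omega), (Vega, F, Echo), (Vega, F, Orion)}.
π_{title2, grade} gives {(Alpha, B), (Argo, B), (Delta, A), (Echo, F), (Omega, A), (Orion, B), (Orion, F), (Vega, A), (Vega, F)} (9 duplicate(s) eliminated).

{(Alpha, B), (Argo, B), (Delta, A), (Echo, F), (Omega, A), (Orion, B), (Orion, F), (Vega, A), (Vega, F)}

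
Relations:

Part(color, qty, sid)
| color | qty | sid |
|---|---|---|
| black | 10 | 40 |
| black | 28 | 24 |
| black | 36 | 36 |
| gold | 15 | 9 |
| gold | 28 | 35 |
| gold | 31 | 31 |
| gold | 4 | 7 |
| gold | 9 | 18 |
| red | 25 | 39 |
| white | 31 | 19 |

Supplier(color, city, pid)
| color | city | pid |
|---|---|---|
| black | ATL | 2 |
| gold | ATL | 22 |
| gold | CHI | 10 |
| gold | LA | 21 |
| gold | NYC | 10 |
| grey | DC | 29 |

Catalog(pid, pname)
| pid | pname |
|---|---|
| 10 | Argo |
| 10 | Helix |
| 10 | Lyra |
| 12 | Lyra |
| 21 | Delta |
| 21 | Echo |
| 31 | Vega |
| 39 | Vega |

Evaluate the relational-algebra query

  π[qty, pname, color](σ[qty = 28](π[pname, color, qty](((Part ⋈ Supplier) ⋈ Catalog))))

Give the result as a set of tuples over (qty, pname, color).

Joining Part and Supplier on color yields {(black, 10, 40, ATL, 2), (black, 28, 24, ATL, 2), (black, 36, 36, ATL, 2), (gold, 15, 9, ATL, 22), (gold, 15, 9, CHI, 10), (gold, 15, 9, LA, 21), (gold, 15, 9, NYC, 10), (gold, 28, 35, ATL, 22), (gold, 28, 35, CHI, 10), (gold, 28, 35, LA, 21), (gold, 28, 35, NYC, 10), (gold, 31, 31, ATL, 22), (gold, 31, 31, CHI, 10), (gold, 31, 31, LA, 21), (gold, 31, 31, NYC, 10), (gold, 4, 7, ATL, 22), (gold, 4, 7, CHI, 10), (gold, 4, 7, LA, 21), (gold, 4, 7, NYC, 10), (gold, 9, 18, ATL, 22), (gold, 9, 18, CHI, 10), (gold, 9, 18, LA, 21), (gold, 9, 18, NYC, 10)}.
Joining (Part ⋈ Supplier) and Catalog on pid yields {(gold, 15, 9, CHI, 10, Argo), (gold, 15, 9, CHI, 10, Helix), (gold, 15, 9, CHI, 10, Lyra), (gold, 15, 9, LA, 21, Delta), (gold, 15, 9, LA, 21, Echo), (gold, 15, 9, NYC, 10, Argo), (gold, 15, 9, NYC, 10, Helix), (gold, 15, 9, NYC, 10, Lyra), (gold, 28, 35, CHI, 10, Argo), (gold, 28, 35, CHI, 10, Helix), (gold, 28, 35, CHI, 10, Lyra), (gold, 28, 35, LA, 21, Delta), (gold, 28, 35, LA, 21, Echo), (gold, 28, 35, NYC, 10, Argo), (gold, 28, 35, NYC, 10, Helix), (gold, 28, 35, NYC, 10, Lyra), (gold, 31, 31, CHI, 10, Argo), (gold, 31, 31, CHI, 10, Helix), (gold, 31, 31, CHI, 10, Lyra), (gold, 31, 31, LA, 21, Delta), (gold, 31, 31, LA, 21, Echo), (gold, 31, 31, NYC, 10, Argo), (gold, 31, 31, NYC, 10, Helix), (gold, 31, 31, NYC, 10, Lyra), (gold, 4, 7, CHI, 10, Argo), (gold, 4, 7, CHI, 10, Helix), (gold, 4, 7, CHI, 10, Lyra), (gold, 4, 7, LA, 21, Delta), (gold, 4, 7, LA, 21, Echo), (gold, 4, 7, NYC, 10, Argo), (gold, 4, 7, NYC, 10, Helix), (gold, 4, 7, NYC, 10, Lyra), (gold, 9, 18, CHI, 10, Argo), (gold, 9, 18, CHI, 10, Helix), (gold, 9, 18, CHI, 10, Lyra), (gold, 9, 18, LA, 21, Delta), (gold, 9, 18, LA, 21, Echo), (gold, 9, 18, NYC, 10, Argo), (gold, 9, 18, NYC, 10, Helix), (gold, 9, 18, NYC, 10, Lyra)}.
π_{pname, color, qty} gives {(Argo, gold, 15), (Argo, gold, 28), (Argo, gold, 31), (Argo, gold, 4), (Argo, gold, 9), (Delta, gold, 15), (Delta, gold, 28), (Delta, gold, 31), (Delta, gold, 4), (Delta, gold, 9), (Echo, gold, 15), (Echo, gold, 28), (Echo, gold, 31), (Echo, gold, 4), (Echo, gold, 9), (Helix, gold, 15), (Helix, gold, 28), (Helix, gold, 31), (Helix, gold, 4), (Helix, gold, 9), (Lyra, gold, 15), (Lyra, gold, 28), (Lyra, gold, 31), (Lyra, gold, 4), (Lyra, gold, 9)} (15 duplicate(s) eliminated).
Apply σ_{qty = 28}; surviving tuples: {(Argo, gold, 28), (Delta, gold, 28), (Echo, gold, 28), (Helix, gold, 28), (Lyra, gold, 28)}
π_{qty, pname, color} gives {(28, Argo, gold), (28, Delta, gold), (28, Echo, gold), (28, Helix, gold), (28, Lyra, gold)}.

{(28, Argo, gold), (28, Delta, gold), (28, Echo, gold), (28, Helix, gold), (28, Lyra, gold)}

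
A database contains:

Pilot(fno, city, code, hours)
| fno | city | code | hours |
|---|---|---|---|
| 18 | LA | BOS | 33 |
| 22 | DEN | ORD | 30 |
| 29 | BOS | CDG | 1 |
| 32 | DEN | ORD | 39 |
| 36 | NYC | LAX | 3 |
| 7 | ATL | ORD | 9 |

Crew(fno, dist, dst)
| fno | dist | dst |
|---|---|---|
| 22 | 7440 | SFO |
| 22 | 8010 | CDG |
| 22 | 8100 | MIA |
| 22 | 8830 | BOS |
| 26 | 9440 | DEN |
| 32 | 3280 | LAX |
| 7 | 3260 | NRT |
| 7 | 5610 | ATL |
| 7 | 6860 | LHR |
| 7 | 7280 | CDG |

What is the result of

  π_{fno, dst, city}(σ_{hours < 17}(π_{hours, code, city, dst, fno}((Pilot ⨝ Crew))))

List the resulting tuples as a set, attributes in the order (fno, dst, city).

Pilot ⋈ Crew (natural join on fno): {(22, DEN, ORD, 30, 7440, SFO), (22, DEN, ORD, 30, 8010, CDG), (22, DEN, ORD, 30, 8100, MIA), (22, DEN, ORD, 30, 8830, BOS), (32, DEN, ORD, 39, 3280, LAX), (7, ATL, ORD, 9, 3260, NRT), (7, ATL, ORD, 9, 5610, ATL), (7, ATL, ORD, 9, 6860, LHR), (7, ATL, ORD, 9, 7280, CDG)}
π_{hours, code, city, dst, fno} gives {(30, ORD, DEN, BOS, 22), (30, ORD, DEN, CDG, 22), (30, ORD, DEN, MIA, 22), (30, ORD, DEN, SFO, 22), (39, ORD, DEN, LAX, 32), (9, ORD, ATL, ATL, 7), (9, ORD, ATL, CDG, 7), (9, ORD, ATL, LHR, 7), (9, ORD, ATL, NRT, 7)}.
Selection hours < 17: {(9, ORD, ATL, ATL, 7), (9, ORD, ATL, CDG, 7), (9, ORD, ATL, LHR, 7), (9, ORD, ATL, NRT, 7)}
π_{fno, dst, city} gives {(7, ATL, ATL), (7, CDG, ATL), (7, LHR, ATL), (7, NRT, ATL)}.

{(7, ATL, ATL), (7, CDG, ATL), (7, LHR, ATL), (7, NRT, ATL)}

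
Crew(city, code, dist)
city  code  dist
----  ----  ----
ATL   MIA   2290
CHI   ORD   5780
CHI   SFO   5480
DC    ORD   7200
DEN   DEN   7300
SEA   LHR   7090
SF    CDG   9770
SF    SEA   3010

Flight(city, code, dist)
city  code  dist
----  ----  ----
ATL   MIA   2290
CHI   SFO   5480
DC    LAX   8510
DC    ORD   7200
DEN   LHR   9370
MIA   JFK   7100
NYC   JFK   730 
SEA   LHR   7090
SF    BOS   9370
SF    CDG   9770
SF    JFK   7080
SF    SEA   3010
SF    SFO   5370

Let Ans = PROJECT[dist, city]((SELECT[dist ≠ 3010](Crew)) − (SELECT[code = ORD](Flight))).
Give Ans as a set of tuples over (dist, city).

{(2290, ATL), (5480, CHI), (5780, CHI), (7090, SEA), (7300, DEN), (9770, SF)}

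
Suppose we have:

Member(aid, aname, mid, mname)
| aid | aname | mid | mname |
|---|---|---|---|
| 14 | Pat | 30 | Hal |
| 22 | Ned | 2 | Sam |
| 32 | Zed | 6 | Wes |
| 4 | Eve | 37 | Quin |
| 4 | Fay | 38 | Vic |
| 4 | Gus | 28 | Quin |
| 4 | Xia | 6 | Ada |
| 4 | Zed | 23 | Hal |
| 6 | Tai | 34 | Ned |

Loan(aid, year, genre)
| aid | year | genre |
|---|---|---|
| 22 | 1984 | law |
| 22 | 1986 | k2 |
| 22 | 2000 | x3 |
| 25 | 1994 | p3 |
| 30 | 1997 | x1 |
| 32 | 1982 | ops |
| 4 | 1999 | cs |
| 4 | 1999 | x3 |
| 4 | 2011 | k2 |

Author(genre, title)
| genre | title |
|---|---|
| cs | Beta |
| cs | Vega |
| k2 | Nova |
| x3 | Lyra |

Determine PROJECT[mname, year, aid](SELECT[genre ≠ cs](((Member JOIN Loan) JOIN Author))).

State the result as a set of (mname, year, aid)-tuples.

Natural join on aid: {(22, Ned, 2, Sam, 1984, law), (22, Ned, 2, Sam, 1986, k2), (22, Ned, 2, Sam, 2000, x3), (32, Zed, 6, Wes, 1982, ops), (4, Eve, 37, Quin, 1999, cs), (4, Eve, 37, Quin, 1999, x3), (4, Eve, 37, Quin, 2011, k2), (4, Fay, 38, Vic, 1999, cs), (4, Fay, 38, Vic, 1999, x3), (4, Fay, 38, Vic, 2011, k2), (4, Gus, 28, Quin, 1999, cs), (4, Gus, 28, Quin, 1999, x3), (4, Gus, 28, Quin, 2011, k2), (4, Xia, 6, Ada, 1999, cs), (4, Xia, 6, Ada, 1999, x3), (4, Xia, 6, Ada, 2011, k2), (4, Zed, 23, Hal, 1999, cs), (4, Zed, 23, Hal, 1999, x3), (4, Zed, 23, Hal, 2011, k2)}
Natural join on genre: {(22, Ned, 2, Sam, 1986, k2, Nova), (22, Ned, 2, Sam, 2000, x3, Lyra), (4, Eve, 37, Quin, 1999, cs, Beta), (4, Eve, 37, Quin, 1999, cs, Vega), (4, Eve, 37, Quin, 1999, x3, Lyra), (4, Eve, 37, Quin, 2011, k2, Nova), (4, Fay, 38, Vic, 1999, cs, Beta), (4, Fay, 38, Vic, 1999, cs, Vega), (4, Fay, 38, Vic, 1999, x3, Lyra), (4, Fay, 38, Vic, 2011, k2, Nova), (4, Gus, 28, Quin, 1999, cs, Beta), (4, Gus, 28, Quin, 1999, cs, Vega), (4, Gus, 28, Quin, 1999, x3, Lyra), (4, Gus, 28, Quin, 2011, k2, Nova), (4, Xia, 6, Ada, 1999, cs, Beta), (4, Xia, 6, Ada, 1999, cs, Vega), (4, Xia, 6, Ada, 1999, x3, Lyra), (4, Xia, 6, Ada, 2011, k2, Nova), (4, Zed, 23, Hal, 1999, cs, Beta), (4, Zed, 23, Hal, 1999, cs, Vega), (4, Zed, 23, Hal, 1999, x3, Lyra), (4, Zed, 23, Hal, 2011, k2, Nova)}
σ[genre ≠ cs]: keep tuples satisfying genre ≠ cs → {(22, Ned, 2, Sam, 1986, k2, Nova), (22, Ned, 2, Sam, 2000, x3, Lyra), (4, Eve, 37, Quin, 1999, x3, Lyra), (4, Eve, 37, Quin, 2011, k2, Nova), (4, Fay, 38, Vic, 1999, x3, Lyra), (4, Fay, 38, Vic, 2011, k2, Nova), (4, Gus, 28, Quin, 1999, x3, Lyra), (4, Gus, 28, Quin, 2011, k2, Nova), (4, Xia, 6, Ada, 1999, x3, Lyra), (4, Xia, 6, Ada, 2011, k2, Nova), (4, Zed, 23, Hal, 1999, x3, Lyra), (4, Zed, 23, Hal, 2011, k2, Nova)}
Keep only column(s) mname, year, aid (2 duplicate(s) eliminated): {(Ada, 1999, 4), (Ada, 2011, 4), (Hal, 1999, 4), (Hal, 2011, 4), (Quin, 1999, 4), (Quin, 2011, 4), (Sam, 1986, 22), (Sam, 2000, 22), (Vic, 1999, 4), (Vic, 2011, 4)}

{(Ada, 1999, 4), (Ada, 2011, 4), (Hal, 1999, 4), (Hal, 2011, 4), (Quin, 1999, 4), (Quin, 2011, 4), (Sam, 1986, 22), (Sam, 2000, 22), (Vic, 1999, 4), (Vic, 2011, 4)}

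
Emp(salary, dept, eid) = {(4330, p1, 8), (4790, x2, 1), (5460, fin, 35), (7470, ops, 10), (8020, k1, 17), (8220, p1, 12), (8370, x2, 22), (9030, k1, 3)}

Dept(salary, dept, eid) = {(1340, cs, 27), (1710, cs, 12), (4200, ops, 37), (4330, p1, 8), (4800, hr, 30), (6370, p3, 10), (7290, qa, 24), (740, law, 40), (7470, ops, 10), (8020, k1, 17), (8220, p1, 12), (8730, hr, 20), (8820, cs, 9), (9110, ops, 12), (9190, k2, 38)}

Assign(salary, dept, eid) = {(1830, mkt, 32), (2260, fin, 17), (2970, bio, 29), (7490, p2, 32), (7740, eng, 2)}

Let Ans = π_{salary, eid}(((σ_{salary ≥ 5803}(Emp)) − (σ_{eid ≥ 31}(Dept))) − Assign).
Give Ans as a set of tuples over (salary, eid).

Apply σ_{salary ≥ 5803}; surviving tuples: {(7470, ops, 10), (8020, k1, 17), (8220, p1, 12), (8370, x2, 22), (9030, k1, 3)}
Apply σ_{eid ≥ 31}; surviving tuples: {(4200, ops, 37), (740, law, 40), (9190, k2, 38)}
Taking the difference: {(7470, ops, 10), (8020, k1, 17), (8220, p1, 12), (8370, x2, 22), (9030, k1, 3)}
Taking the difference: {(7470, ops, 10), (8020, k1, 17), (8220, p1, 12), (8370, x2, 22), (9030, k1, 3)}
Keep only column(s) salary, eid: {(7470, 10), (8020, 17), (8220, 12), (8370, 22), (9030, 3)}

{(7470, 10), (8020, 17), (8220, 12), (8370, 22), (9030, 3)}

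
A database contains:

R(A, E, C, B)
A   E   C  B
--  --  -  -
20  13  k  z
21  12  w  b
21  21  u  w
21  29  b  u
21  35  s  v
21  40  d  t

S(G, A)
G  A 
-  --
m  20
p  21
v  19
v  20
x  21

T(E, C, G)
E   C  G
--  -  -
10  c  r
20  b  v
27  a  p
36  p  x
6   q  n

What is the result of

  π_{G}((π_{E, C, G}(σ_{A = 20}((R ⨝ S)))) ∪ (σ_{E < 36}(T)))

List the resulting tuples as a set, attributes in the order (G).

Natural join on A: {(20, 13, k, z, m), (20, 13, k, z, v), (21, 12, w, b, p), (21, 12, w, b, x), (21, 21, u, w, p), (21, 21, u, w, x), (21, 29, b, u, p), (21, 29, b, u, x), (21, 35, s, v, p), (21, 35, s, v, x), (21, 40, d, t, p), (21, 40, d, t, x)}
Apply σ_{A = 20}; surviving tuples: {(20, 13, k, z, m), (20, 13, k, z, v)}
π_{E, C, G} gives {(13, k, m), (13, k, v)}.
Apply σ_{E < 36}; surviving tuples: {(10, c, r), (20, b, v), (27, a, p), (6, q, n)}
Set union of the two operands is {(10, c, r), (13, k, m), (13, k, v), (20, b, v), (27, a, p), (6, q, n)}.
π_{G} gives {m, n, p, r, v} (1 duplicate(s) eliminated).

{m, n, p, r, v}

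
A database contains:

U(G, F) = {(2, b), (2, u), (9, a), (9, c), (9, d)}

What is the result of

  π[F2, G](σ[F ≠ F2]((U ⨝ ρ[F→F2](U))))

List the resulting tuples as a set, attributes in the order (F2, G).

{(a, 9), (b, 2), (c, 9), (d, 9), (u, 2)}

ρ[F→F2]: schema becomes (G, F2); tuples unchanged.
U ⋈ ρ[F→F2](U) (natural join on G): {(2, b, b), (2, b, u), (2, u, b), (2, u, u), (9, a, a), (9, a, c), (9, a, d), (9, c, a), (9, c, c), (9, c, d), (9, d, a), (9, d, c), (9, d, d)}
Apply σ_{F ≠ F2}; surviving tuples: {(2, b, u), (2, u, b), (9, a, c), (9, a, d), (9, c, a), (9, c, d), (9, d, a), (9, d, c)}
π_{F2, G} gives {(a, 9), (b, 2), (c, 9), (d, 9), (u, 2)} (3 duplicate(s) eliminated).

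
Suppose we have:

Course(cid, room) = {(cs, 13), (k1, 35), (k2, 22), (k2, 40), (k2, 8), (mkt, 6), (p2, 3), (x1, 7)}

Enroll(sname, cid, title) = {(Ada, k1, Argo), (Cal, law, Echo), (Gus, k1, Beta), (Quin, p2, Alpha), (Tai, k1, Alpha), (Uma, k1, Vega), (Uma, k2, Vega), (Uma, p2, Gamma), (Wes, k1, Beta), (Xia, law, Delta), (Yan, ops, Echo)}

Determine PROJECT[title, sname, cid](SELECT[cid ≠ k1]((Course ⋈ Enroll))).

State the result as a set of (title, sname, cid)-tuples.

{(Alpha, Quin, p2), (Gamma, Uma, p2), (Vega, Uma, k2)}

Natural join on cid: {(k1, 35, Ada, Argo), (k1, 35, Gus, Beta), (k1, 35, Tai, Alpha), (k1, 35, Uma, Vega), (k1, 35, Wes, Beta), (k2, 22, Uma, Vega), (k2, 40, Uma, Vega), (k2, 8, Uma, Vega), (p2, 3, Quin, Alpha), (p2, 3, Uma, Gamma)}
Selection cid ≠ k1: {(k2, 22, Uma, Vega), (k2, 40, Uma, Vega), (k2, 8, Uma, Vega), (p2, 3, Quin, Alpha), (p2, 3, Uma, Gamma)}
Keep only column(s) title, sname, cid (2 duplicate(s) eliminated): {(Alpha, Quin, p2), (Gamma, Uma, p2), (Vega, Uma, k2)}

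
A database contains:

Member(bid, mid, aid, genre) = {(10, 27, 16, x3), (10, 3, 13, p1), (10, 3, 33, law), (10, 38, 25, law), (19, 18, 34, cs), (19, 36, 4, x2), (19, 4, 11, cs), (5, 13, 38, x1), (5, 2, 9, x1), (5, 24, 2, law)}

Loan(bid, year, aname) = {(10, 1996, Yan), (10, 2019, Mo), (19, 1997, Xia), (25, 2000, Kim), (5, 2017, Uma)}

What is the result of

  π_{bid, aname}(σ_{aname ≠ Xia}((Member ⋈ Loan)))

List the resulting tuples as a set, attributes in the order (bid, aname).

{(10, Mo), (10, Yan), (5, Uma)}

Joining Member and Loan on bid yields {(10, 27, 16, x3, 1996, Yan), (10, 27, 16, x3, 2019, Mo), (10, 3, 13, p1, 1996, Yan), (10, 3, 13, p1, 2019, Mo), (10, 3, 33, law, 1996, Yan), (10, 3, 33, law, 2019, Mo), (10, 38, 25, law, 1996, Yan), (10, 38, 25, law, 2019, Mo), (19, 18, 34, cs, 1997, Xia), (19, 36, 4, x2, 1997, Xia), (19, 4, 11, cs, 1997, Xia), (5, 13, 38, x1, 2017, Uma), (5, 2, 9, x1, 2017, Uma), (5, 24, 2, law, 2017, Uma)}.
σ[aname ≠ Xia]: keep tuples satisfying aname ≠ Xia → {(10, 27, 16, x3, 1996, Yan), (10, 27, 16, x3, 2019, Mo), (10, 3, 13, p1, 1996, Yan), (10, 3, 13, p1, 2019, Mo), (10, 3, 33, law, 1996, Yan), (10, 3, 33, law, 2019, Mo), (10, 38, 25, law, 1996, Yan), (10, 38, 25, law, 2019, Mo), (5, 13, 38, x1, 2017, Uma), (5, 2, 9, x1, 2017, Uma), (5, 24, 2, law, 2017, Uma)}
Projecting to bid, aname (8 duplicate(s) eliminated): {(10, Mo), (10, Yan), (5, Uma)}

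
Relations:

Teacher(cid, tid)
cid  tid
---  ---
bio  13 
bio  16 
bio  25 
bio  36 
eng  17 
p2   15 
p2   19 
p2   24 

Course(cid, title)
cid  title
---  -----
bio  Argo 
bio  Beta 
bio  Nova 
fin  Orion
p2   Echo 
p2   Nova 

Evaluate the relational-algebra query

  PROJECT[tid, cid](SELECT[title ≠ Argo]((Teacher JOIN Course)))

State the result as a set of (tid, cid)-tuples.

{(13, bio), (15, p2), (16, bio), (19, p2), (24, p2), (25, bio), (36, bio)}

Teacher ⋈ Course (natural join on cid): {(bio, 13, Argo), (bio, 13, Beta), (bio, 13, Nova), (bio, 16, Argo), (bio, 16, Beta), (bio, 16, Nova), (bio, 25, Argo), (bio, 25, Beta), (bio, 25, Nova), (bio, 36, Argo), (bio, 36, Beta), (bio, 36, Nova), (p2, 15, Echo), (p2, 15, Nova), (p2, 19, Echo), (p2, 19, Nova), (p2, 24, Echo), (p2, 24, Nova)}
Selection title ≠ Argo: {(bio, 13, Beta), (bio, 13, Nova), (bio, 16, Beta), (bio, 16, Nova), (bio, 25, Beta), (bio, 25, Nova), (bio, 36, Beta), (bio, 36, Nova), (p2, 15, Echo), (p2, 15, Nova), (p2, 19, Echo), (p2, 19, Nova), (p2, 24, Echo), (p2, 24, Nova)}
π[tid, cid]: project onto (tid, cid) (7 duplicate(s) eliminated) → {(13, bio), (15, p2), (16, bio), (19, p2), (24, p2), (25, bio), (36, bio)}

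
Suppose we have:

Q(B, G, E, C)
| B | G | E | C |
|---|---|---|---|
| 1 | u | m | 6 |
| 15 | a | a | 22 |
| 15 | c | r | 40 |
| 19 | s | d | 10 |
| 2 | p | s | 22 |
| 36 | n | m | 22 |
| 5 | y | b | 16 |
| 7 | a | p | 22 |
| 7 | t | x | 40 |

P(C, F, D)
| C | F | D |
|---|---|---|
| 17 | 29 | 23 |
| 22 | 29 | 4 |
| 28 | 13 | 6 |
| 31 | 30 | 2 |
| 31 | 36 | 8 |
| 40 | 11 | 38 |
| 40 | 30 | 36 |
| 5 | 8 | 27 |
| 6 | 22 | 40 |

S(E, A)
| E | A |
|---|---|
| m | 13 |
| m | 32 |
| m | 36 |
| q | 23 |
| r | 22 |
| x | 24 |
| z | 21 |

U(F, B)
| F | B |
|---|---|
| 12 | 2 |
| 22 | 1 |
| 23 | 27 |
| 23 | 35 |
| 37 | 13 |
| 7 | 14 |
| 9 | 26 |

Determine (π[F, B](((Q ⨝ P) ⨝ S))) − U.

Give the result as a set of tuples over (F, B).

{(11, 15), (11, 7), (29, 36), (30, 15), (30, 7)}

Natural join on C: {(1, u, m, 6, 22, 40), (15, a, a, 22, 29, 4), (15, c, r, 40, 11, 38), (15, c, r, 40, 30, 36), (2, p, s, 22, 29, 4), (36, n, m, 22, 29, 4), (7, a, p, 22, 29, 4), (7, t, x, 40, 11, 38), (7, t, x, 40, 30, 36)}
Natural join on E: {(1, u, m, 6, 22, 40, 13), (1, u, m, 6, 22, 40, 32), (1, u, m, 6, 22, 40, 36), (15, c, r, 40, 11, 38, 22), (15, c, r, 40, 30, 36, 22), (36, n, m, 22, 29, 4, 13), (36, n, m, 22, 29, 4, 32), (36, n, m, 22, 29, 4, 36), (7, t, x, 40, 11, 38, 24), (7, t, x, 40, 30, 36, 24)}
π_{F, B} gives {(11, 15), (11, 7), (22, 1), (29, 36), (30, 15), (30, 7)} (4 duplicate(s) eliminated).
Set difference of the two operands is {(11, 15), (11, 7), (29, 36), (30, 15), (30, 7)}.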